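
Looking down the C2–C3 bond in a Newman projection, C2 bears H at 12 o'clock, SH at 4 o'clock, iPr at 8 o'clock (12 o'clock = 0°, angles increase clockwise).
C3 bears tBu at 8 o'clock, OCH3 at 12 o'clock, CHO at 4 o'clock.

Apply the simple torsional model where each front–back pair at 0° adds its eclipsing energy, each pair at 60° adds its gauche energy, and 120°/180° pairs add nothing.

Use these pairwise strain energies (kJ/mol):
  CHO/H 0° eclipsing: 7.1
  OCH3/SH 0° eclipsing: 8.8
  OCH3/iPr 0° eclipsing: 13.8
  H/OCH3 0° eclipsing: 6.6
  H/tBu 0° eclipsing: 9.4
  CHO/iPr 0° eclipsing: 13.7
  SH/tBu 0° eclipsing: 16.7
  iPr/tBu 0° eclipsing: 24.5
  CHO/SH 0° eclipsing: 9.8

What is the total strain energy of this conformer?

This conformer (eclipsed): H(0°)/OCH3(0°) eclipsed 6.6; SH(120°)/CHO(120°) eclipsed 9.8; iPr(240°)/tBu(240°) eclipsed 24.5 → 40.9 kJ/mol.

40.9 kJ/mol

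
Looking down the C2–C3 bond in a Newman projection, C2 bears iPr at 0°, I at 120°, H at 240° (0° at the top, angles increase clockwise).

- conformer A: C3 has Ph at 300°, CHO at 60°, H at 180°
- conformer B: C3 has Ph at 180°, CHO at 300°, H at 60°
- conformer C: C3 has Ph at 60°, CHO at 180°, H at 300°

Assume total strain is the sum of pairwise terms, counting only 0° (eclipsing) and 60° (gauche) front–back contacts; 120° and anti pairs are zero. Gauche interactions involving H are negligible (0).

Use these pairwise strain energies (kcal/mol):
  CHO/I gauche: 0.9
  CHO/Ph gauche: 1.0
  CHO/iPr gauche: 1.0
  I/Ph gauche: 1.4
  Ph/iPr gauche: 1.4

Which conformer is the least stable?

A (staggered): iPr–Ph gauche, iPr–CHO gauche, I–CHO gauche; 1.4 + 1.0 + 0.9 = 3.3 kcal/mol.
B (staggered): iPr–CHO gauche, I–Ph gauche; 1.0 + 1.4 = 2.4 kcal/mol.
C (staggered): iPr–Ph gauche, I–Ph gauche, I–CHO gauche; 1.4 + 1.4 + 0.9 = 3.7 kcal/mol.
C has the highest total (3.7 kcal/mol).

C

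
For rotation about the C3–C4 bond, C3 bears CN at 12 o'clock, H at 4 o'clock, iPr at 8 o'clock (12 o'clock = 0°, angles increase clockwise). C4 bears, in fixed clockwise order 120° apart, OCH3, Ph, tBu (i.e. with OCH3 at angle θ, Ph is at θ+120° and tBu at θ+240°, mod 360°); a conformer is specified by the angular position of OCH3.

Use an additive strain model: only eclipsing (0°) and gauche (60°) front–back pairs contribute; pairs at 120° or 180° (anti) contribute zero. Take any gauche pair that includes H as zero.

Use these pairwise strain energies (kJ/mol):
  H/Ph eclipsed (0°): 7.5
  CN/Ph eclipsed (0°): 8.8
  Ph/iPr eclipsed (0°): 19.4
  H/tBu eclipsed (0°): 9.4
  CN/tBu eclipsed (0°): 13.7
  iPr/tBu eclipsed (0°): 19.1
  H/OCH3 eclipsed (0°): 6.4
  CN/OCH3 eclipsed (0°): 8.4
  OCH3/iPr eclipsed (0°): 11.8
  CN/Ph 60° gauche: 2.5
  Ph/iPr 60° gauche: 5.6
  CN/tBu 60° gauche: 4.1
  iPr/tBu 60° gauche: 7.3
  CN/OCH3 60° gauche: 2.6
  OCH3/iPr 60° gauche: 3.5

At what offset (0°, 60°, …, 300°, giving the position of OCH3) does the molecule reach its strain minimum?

180°

OCH3 at 0° (eclipsed): CN(0°)/OCH3(0°) eclipsed 8.4; H(120°)/Ph(120°) eclipsed 7.5; iPr(240°)/tBu(240°) eclipsed 19.1 → 35.0 kJ/mol.
OCH3 at 60° (staggered): CN(0°)/OCH3(60°) gauche 2.6; CN(0°)/tBu(300°) gauche 4.1; iPr(240°)/Ph(180°) gauche 5.6; iPr(240°)/tBu(300°) gauche 7.3 → 19.6 kJ/mol.
OCH3 at 120° (eclipsed): CN(0°)/tBu(0°) eclipsed 13.7; H(120°)/OCH3(120°) eclipsed 6.4; iPr(240°)/Ph(240°) eclipsed 19.4 → 39.5 kJ/mol.
OCH3 at 180° (staggered): CN(0°)/Ph(300°) gauche 2.5; CN(0°)/tBu(60°) gauche 4.1; iPr(240°)/OCH3(180°) gauche 3.5; iPr(240°)/Ph(300°) gauche 5.6 → 15.7 kJ/mol.
OCH3 at 240° (eclipsed): CN(0°)/Ph(0°) eclipsed 8.8; H(120°)/tBu(120°) eclipsed 9.4; iPr(240°)/OCH3(240°) eclipsed 11.8 → 30.0 kJ/mol.
OCH3 at 300° (staggered): CN(0°)/OCH3(300°) gauche 2.6; CN(0°)/Ph(60°) gauche 2.5; iPr(240°)/OCH3(300°) gauche 3.5; iPr(240°)/tBu(180°) gauche 7.3 → 15.9 kJ/mol.
The minimum (15.7 kJ/mol) occurs with OCH3 at 180°.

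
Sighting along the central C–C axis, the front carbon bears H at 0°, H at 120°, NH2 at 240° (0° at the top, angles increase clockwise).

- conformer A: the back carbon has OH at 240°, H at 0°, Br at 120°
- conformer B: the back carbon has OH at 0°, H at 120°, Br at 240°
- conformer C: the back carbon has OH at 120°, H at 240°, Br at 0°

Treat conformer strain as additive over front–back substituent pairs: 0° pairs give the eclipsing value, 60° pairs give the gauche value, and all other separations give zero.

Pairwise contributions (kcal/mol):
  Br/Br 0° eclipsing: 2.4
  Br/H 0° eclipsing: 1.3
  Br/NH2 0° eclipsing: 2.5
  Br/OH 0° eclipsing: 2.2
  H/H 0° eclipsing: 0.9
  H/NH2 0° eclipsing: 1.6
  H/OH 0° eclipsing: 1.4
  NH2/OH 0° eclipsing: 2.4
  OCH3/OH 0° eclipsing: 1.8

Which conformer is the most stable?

A (eclipsed): H–H eclipsed, H–Br eclipsed, NH2–OH eclipsed; 0.9 + 1.3 + 2.4 = 4.6 kcal/mol.
B (eclipsed): H–OH eclipsed, H–H eclipsed, NH2–Br eclipsed; 1.4 + 0.9 + 2.5 = 4.8 kcal/mol.
C (eclipsed): H–Br eclipsed, H–OH eclipsed, NH2–H eclipsed; 1.3 + 1.4 + 1.6 = 4.3 kcal/mol.
C has the lowest total (4.3 kcal/mol).

C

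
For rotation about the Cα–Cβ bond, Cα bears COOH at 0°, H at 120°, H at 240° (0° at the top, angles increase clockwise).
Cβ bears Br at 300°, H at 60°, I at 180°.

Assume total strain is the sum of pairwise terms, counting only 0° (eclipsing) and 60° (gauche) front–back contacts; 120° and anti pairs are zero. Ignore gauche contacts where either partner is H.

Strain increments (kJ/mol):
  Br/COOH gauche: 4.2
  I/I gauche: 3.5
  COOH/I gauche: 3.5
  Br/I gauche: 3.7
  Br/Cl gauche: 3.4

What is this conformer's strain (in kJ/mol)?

4.2 kJ/mol

This conformer is staggered. COOH at 0° is gauche with Br at 300° (4.2). Total 4.2 kJ/mol.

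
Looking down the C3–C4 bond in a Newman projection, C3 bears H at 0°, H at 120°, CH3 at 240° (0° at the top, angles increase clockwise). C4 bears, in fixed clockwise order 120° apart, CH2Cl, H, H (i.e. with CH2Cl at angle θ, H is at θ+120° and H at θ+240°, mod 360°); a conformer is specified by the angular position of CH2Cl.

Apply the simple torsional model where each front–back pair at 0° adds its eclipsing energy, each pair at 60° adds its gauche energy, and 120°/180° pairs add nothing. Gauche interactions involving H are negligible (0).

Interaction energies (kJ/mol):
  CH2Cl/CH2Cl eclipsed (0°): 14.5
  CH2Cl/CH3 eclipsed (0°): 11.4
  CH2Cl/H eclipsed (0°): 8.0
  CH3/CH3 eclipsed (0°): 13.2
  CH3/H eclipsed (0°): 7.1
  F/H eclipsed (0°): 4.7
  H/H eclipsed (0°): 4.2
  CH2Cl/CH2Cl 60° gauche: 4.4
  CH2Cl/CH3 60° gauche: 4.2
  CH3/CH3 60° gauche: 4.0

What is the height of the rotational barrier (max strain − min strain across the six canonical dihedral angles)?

CH2Cl at 0° (eclipsed): H–CH2Cl eclipsed, H–H eclipsed, CH3–H eclipsed; 8.0 + 4.2 + 7.1 = 19.3 kJ/mol.
CH2Cl at 60° (staggered): no non-H gauche contacts → 0.0 kJ/mol.
CH2Cl at 120° (eclipsed): H–H eclipsed, H–CH2Cl eclipsed, CH3–H eclipsed; 4.2 + 8.0 + 7.1 = 19.3 kJ/mol.
CH2Cl at 180° (staggered): CH3–CH2Cl gauche; 4.2 = 4.2 kJ/mol.
CH2Cl at 240° (eclipsed): H–H eclipsed, H–H eclipsed, CH3–CH2Cl eclipsed; 4.2 + 4.2 + 11.4 = 19.8 kJ/mol.
CH2Cl at 300° (staggered): CH3–CH2Cl gauche; 4.2 = 4.2 kJ/mol.
Max at 240° (19.8 kJ/mol), min at 60° (0.0 kJ/mol); barrier = 19.8 kJ/mol.

19.8 kJ/mol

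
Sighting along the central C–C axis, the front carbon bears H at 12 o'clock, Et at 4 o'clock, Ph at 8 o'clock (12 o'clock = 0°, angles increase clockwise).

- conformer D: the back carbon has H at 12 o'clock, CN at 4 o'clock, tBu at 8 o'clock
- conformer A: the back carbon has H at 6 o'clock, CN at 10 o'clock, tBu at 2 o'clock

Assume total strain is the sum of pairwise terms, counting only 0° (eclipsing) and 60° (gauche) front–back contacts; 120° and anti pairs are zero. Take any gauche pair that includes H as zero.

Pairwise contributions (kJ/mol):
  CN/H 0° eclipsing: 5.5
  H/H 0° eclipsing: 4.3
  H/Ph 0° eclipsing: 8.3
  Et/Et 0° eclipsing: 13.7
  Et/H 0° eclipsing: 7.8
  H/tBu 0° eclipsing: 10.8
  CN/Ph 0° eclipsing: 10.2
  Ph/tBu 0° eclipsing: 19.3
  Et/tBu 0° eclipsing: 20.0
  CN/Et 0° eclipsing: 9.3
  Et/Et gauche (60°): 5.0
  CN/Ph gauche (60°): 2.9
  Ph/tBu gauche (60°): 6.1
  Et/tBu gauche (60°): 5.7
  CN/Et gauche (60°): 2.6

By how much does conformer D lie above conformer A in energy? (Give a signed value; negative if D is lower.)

D is eclipsed. H at 0° is eclipsed with H at 0° (4.3); Et at 120° is eclipsed with CN at 120° (9.3); Ph at 240° is eclipsed with tBu at 240° (19.3). Total 32.9 kJ/mol.
A is staggered. Et at 120° is gauche with tBu at 60° (5.7); Ph at 240° is gauche with CN at 300° (2.9). Total 8.6 kJ/mol.
E(D) − E(A) = 32.9 − 8.6 = +24.3 kJ/mol.

+24.3 kJ/mol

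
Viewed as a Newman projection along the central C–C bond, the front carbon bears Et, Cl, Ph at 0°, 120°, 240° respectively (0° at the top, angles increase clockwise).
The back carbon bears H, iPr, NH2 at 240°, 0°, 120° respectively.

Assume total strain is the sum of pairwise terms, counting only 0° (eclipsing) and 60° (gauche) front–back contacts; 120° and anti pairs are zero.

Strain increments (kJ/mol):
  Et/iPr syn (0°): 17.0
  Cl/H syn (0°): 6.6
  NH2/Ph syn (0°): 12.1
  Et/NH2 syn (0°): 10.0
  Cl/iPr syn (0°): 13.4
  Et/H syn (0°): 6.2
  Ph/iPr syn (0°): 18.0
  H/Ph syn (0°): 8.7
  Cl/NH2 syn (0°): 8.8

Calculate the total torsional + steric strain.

34.5 kJ/mol

This conformer (eclipsed): Et(0°)/iPr(0°) eclipsed 17.0; Cl(120°)/NH2(120°) eclipsed 8.8; Ph(240°)/H(240°) eclipsed 8.7 → 34.5 kJ/mol.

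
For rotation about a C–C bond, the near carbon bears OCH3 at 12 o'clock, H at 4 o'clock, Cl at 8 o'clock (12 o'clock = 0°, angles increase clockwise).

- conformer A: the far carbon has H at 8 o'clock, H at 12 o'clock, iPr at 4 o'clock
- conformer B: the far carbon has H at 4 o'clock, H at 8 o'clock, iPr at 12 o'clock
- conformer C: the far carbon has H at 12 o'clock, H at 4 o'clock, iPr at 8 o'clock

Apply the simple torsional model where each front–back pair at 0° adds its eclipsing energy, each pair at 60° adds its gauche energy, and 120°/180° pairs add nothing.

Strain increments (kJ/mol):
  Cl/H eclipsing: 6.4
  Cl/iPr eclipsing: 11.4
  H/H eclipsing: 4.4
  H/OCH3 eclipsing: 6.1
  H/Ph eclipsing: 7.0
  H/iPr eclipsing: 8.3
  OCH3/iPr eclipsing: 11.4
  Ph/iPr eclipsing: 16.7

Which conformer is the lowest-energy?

A

A (eclipsed): OCH3(0°)/H(0°) eclipsed 6.1; H(120°)/iPr(120°) eclipsed 8.3; Cl(240°)/H(240°) eclipsed 6.4 → 20.8 kJ/mol.
B (eclipsed): OCH3(0°)/iPr(0°) eclipsed 11.4; H(120°)/H(120°) eclipsed 4.4; Cl(240°)/H(240°) eclipsed 6.4 → 22.2 kJ/mol.
C (eclipsed): OCH3(0°)/H(0°) eclipsed 6.1; H(120°)/H(120°) eclipsed 4.4; Cl(240°)/iPr(240°) eclipsed 11.4 → 21.9 kJ/mol.
A has the lowest total (20.8 kJ/mol).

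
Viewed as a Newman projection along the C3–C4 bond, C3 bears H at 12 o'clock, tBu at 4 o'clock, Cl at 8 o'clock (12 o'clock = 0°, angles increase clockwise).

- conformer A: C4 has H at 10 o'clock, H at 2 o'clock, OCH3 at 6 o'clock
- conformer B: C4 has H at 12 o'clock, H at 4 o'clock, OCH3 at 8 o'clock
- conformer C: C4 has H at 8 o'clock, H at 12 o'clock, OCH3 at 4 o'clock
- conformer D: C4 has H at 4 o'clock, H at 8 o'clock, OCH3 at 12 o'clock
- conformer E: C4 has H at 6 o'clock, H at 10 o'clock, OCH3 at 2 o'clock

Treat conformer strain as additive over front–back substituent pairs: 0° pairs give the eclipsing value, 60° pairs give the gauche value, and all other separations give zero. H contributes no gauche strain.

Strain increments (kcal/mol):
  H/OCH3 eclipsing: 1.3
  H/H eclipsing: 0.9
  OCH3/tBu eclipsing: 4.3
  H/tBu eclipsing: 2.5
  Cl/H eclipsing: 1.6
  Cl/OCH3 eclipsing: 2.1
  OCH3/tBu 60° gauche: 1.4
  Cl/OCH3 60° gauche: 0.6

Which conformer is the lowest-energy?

E

A (staggered): tBu–OCH3 gauche, Cl–OCH3 gauche; 1.4 + 0.6 = 2.0 kcal/mol.
B (eclipsed): H–H eclipsed, tBu–H eclipsed, Cl–OCH3 eclipsed; 0.9 + 2.5 + 2.1 = 5.5 kcal/mol.
C (eclipsed): H–H eclipsed, tBu–OCH3 eclipsed, Cl–H eclipsed; 0.9 + 4.3 + 1.6 = 6.8 kcal/mol.
D (eclipsed): H–OCH3 eclipsed, tBu–H eclipsed, Cl–H eclipsed; 1.3 + 2.5 + 1.6 = 5.4 kcal/mol.
E (staggered): tBu–OCH3 gauche; 1.4 = 1.4 kcal/mol.
E has the lowest total (1.4 kcal/mol).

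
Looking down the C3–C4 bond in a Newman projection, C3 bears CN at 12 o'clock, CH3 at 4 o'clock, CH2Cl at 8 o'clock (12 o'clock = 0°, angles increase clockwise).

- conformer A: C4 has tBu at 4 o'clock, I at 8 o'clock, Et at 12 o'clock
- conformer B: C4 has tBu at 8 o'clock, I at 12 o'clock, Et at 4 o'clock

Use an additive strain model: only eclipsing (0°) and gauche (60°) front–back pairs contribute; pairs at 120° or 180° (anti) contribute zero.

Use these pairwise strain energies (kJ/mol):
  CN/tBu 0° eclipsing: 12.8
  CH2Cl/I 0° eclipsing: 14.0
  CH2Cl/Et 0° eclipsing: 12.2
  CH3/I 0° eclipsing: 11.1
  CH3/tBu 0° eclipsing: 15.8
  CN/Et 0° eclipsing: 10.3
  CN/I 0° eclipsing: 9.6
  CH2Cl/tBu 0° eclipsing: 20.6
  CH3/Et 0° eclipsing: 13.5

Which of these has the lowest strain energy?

A (eclipsed): CN(0°)/Et(0°) eclipsed 10.3; CH3(120°)/tBu(120°) eclipsed 15.8; CH2Cl(240°)/I(240°) eclipsed 14.0 → 40.1 kJ/mol.
B (eclipsed): CN(0°)/I(0°) eclipsed 9.6; CH3(120°)/Et(120°) eclipsed 13.5; CH2Cl(240°)/tBu(240°) eclipsed 20.6 → 43.7 kJ/mol.
A has the lowest total (40.1 kJ/mol).

A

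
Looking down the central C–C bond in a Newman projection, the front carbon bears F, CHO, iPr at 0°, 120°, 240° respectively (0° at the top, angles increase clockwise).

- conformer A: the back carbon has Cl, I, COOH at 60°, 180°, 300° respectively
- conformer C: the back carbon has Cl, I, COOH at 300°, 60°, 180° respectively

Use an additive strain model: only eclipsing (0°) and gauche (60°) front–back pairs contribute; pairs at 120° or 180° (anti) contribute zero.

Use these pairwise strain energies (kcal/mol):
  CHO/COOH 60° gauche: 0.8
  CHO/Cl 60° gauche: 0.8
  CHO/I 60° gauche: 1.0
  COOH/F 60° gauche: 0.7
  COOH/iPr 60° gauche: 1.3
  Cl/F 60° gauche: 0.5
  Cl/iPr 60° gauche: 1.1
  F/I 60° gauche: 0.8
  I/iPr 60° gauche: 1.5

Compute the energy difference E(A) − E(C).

A (staggered): F(0°)/Cl(60°) gauche 0.5; F(0°)/COOH(300°) gauche 0.7; CHO(120°)/Cl(60°) gauche 0.8; CHO(120°)/I(180°) gauche 1.0; iPr(240°)/I(180°) gauche 1.5; iPr(240°)/COOH(300°) gauche 1.3 → 5.8 kcal/mol.
C (staggered): F(0°)/Cl(300°) gauche 0.5; F(0°)/I(60°) gauche 0.8; CHO(120°)/I(60°) gauche 1.0; CHO(120°)/COOH(180°) gauche 0.8; iPr(240°)/Cl(300°) gauche 1.1; iPr(240°)/COOH(180°) gauche 1.3 → 5.5 kcal/mol.
E(A) − E(C) = 5.8 − 5.5 = +0.3 kcal/mol.

+0.3 kcal/mol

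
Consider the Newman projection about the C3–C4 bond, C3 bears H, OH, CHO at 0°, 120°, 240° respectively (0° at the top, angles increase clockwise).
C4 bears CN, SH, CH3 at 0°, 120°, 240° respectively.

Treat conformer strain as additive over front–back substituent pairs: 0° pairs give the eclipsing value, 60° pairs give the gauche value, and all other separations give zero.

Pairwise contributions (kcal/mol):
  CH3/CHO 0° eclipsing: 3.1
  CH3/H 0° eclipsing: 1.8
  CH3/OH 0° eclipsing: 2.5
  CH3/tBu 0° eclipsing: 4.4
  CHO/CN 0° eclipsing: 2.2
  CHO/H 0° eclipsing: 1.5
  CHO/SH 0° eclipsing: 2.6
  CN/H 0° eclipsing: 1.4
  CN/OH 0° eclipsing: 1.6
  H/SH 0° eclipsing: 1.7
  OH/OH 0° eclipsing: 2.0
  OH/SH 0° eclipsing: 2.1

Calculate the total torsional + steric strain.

6.6 kcal/mol

This conformer is eclipsed. H at 0° is eclipsed with CN at 0° (1.4); OH at 120° is eclipsed with SH at 120° (2.1); CHO at 240° is eclipsed with CH3 at 240° (3.1). Total 6.6 kcal/mol.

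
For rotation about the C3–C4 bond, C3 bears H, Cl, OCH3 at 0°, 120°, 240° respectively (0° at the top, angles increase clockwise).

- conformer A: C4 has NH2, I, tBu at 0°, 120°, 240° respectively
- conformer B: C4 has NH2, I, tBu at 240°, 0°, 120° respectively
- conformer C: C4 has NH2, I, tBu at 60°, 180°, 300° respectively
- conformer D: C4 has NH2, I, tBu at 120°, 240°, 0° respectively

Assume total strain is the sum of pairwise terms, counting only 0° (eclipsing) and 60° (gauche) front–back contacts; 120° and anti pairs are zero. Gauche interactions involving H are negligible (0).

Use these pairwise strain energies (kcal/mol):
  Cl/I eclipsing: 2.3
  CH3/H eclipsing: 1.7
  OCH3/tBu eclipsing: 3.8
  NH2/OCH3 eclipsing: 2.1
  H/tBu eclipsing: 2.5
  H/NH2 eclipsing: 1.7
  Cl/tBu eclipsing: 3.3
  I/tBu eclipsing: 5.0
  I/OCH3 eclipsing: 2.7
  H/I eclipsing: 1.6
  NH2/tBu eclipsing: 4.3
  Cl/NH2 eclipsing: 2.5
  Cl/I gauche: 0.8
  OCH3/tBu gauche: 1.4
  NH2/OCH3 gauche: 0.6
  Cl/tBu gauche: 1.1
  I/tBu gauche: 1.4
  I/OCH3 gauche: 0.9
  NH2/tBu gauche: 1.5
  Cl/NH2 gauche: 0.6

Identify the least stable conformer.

A

A (eclipsed): H–NH2 eclipsed, Cl–I eclipsed, OCH3–tBu eclipsed; 1.7 + 2.3 + 3.8 = 7.8 kcal/mol.
B (eclipsed): H–I eclipsed, Cl–tBu eclipsed, OCH3–NH2 eclipsed; 1.6 + 3.3 + 2.1 = 7.0 kcal/mol.
C (staggered): Cl–NH2 gauche, Cl–I gauche, OCH3–I gauche, OCH3–tBu gauche; 0.6 + 0.8 + 0.9 + 1.4 = 3.7 kcal/mol.
D (eclipsed): H–tBu eclipsed, Cl–NH2 eclipsed, OCH3–I eclipsed; 2.5 + 2.5 + 2.7 = 7.7 kcal/mol.
A has the highest total (7.8 kcal/mol).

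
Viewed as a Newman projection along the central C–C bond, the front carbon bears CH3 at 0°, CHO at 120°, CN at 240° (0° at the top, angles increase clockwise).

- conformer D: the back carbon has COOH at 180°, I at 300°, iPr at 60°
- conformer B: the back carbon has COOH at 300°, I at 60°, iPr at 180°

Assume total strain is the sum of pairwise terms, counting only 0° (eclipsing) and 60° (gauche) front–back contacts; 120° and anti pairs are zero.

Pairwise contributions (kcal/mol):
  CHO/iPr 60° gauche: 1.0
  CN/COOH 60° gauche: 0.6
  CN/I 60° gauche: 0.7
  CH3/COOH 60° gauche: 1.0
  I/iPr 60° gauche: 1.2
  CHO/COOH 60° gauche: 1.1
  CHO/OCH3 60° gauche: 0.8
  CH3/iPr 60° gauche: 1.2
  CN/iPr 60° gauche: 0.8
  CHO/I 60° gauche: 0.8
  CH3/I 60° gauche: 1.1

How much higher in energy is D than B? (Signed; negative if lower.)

D (staggered): CH3–I gauche, CH3–iPr gauche, CHO–COOH gauche, CHO–iPr gauche, CN–COOH gauche, CN–I gauche; 1.1 + 1.2 + 1.1 + 1.0 + 0.6 + 0.7 = 5.7 kcal/mol.
B (staggered): CH3–COOH gauche, CH3–I gauche, CHO–I gauche, CHO–iPr gauche, CN–COOH gauche, CN–iPr gauche; 1.0 + 1.1 + 0.8 + 1.0 + 0.6 + 0.8 = 5.3 kcal/mol.
E(D) − E(B) = 5.7 − 5.3 = +0.4 kcal/mol.

+0.4 kcal/mol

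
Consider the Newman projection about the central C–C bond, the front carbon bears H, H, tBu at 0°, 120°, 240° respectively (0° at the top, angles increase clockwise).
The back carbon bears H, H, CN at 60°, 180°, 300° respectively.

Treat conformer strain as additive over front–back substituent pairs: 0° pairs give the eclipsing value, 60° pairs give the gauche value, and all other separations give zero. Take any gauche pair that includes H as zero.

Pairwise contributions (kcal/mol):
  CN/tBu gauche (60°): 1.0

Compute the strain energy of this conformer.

1.0 kcal/mol

This conformer is staggered. tBu at 240° is gauche with CN at 300° (1.0). Total 1.0 kcal/mol.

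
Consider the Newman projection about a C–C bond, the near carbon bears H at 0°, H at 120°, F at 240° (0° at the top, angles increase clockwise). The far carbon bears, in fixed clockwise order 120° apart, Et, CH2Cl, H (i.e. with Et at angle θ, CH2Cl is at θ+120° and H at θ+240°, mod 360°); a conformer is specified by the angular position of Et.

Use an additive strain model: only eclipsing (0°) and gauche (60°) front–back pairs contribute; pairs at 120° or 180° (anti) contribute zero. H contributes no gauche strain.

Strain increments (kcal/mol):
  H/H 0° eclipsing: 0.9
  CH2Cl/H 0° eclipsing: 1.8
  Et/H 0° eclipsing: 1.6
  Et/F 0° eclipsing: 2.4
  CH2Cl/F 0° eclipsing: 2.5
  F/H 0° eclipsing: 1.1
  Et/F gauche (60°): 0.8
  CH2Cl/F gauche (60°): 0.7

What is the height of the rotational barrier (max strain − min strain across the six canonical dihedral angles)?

4.4 kcal/mol

Et at 0° is eclipsed. H at 0° is eclipsed with Et at 0° (1.6); H at 120° is eclipsed with CH2Cl at 120° (1.8); F at 240° is eclipsed with H at 240° (1.1). Total 4.5 kcal/mol.
Et at 60° is staggered. F at 240° is gauche with CH2Cl at 180° (0.7). Total 0.7 kcal/mol.
Et at 120° is eclipsed. H at 0° is eclipsed with H at 0° (0.9); H at 120° is eclipsed with Et at 120° (1.6); F at 240° is eclipsed with CH2Cl at 240° (2.5). Total 5.0 kcal/mol.
Et at 180° is staggered. F at 240° is gauche with Et at 180° (0.8); F at 240° is gauche with CH2Cl at 300° (0.7). Total 1.5 kcal/mol.
Et at 240° is eclipsed. H at 0° is eclipsed with CH2Cl at 0° (1.8); H at 120° is eclipsed with H at 120° (0.9); F at 240° is eclipsed with Et at 240° (2.4). Total 5.1 kcal/mol.
Et at 300° is staggered. F at 240° is gauche with Et at 300° (0.8). Total 0.8 kcal/mol.
Max at 240° (5.1 kcal/mol), min at 60° (0.7 kcal/mol); barrier = 4.4 kcal/mol.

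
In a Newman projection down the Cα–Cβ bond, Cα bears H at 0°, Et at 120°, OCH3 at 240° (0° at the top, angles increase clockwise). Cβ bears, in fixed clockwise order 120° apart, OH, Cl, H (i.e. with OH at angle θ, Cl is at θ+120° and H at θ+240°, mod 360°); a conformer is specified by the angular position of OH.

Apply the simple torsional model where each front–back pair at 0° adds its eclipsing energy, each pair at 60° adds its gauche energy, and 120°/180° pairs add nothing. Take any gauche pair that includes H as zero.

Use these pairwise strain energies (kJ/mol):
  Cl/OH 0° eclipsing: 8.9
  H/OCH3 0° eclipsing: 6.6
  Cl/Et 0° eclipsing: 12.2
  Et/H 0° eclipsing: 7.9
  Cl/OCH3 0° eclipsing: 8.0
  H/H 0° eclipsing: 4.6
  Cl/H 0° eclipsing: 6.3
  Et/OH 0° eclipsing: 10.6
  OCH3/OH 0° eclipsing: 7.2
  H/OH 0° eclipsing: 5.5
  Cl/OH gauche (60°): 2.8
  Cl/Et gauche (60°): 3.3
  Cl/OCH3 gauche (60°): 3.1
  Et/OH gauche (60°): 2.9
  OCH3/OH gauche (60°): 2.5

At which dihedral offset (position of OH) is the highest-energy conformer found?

0°

OH at 0° is eclipsed. H at 0° is eclipsed with OH at 0° (5.5); Et at 120° is eclipsed with Cl at 120° (12.2); OCH3 at 240° is eclipsed with H at 240° (6.6). Total 24.3 kJ/mol.
OH at 60° is staggered. Et at 120° is gauche with OH at 60° (2.9); Et at 120° is gauche with Cl at 180° (3.3); OCH3 at 240° is gauche with Cl at 180° (3.1). Total 9.3 kJ/mol.
OH at 120° is eclipsed. H at 0° is eclipsed with H at 0° (4.6); Et at 120° is eclipsed with OH at 120° (10.6); OCH3 at 240° is eclipsed with Cl at 240° (8.0). Total 23.2 kJ/mol.
OH at 180° is staggered. Et at 120° is gauche with OH at 180° (2.9); OCH3 at 240° is gauche with OH at 180° (2.5); OCH3 at 240° is gauche with Cl at 300° (3.1). Total 8.5 kJ/mol.
OH at 240° is eclipsed. H at 0° is eclipsed with Cl at 0° (6.3); Et at 120° is eclipsed with H at 120° (7.9); OCH3 at 240° is eclipsed with OH at 240° (7.2). Total 21.4 kJ/mol.
OH at 300° is staggered. Et at 120° is gauche with Cl at 60° (3.3); OCH3 at 240° is gauche with OH at 300° (2.5). Total 5.8 kJ/mol.
The maximum (24.3 kJ/mol) occurs with OH at 0°.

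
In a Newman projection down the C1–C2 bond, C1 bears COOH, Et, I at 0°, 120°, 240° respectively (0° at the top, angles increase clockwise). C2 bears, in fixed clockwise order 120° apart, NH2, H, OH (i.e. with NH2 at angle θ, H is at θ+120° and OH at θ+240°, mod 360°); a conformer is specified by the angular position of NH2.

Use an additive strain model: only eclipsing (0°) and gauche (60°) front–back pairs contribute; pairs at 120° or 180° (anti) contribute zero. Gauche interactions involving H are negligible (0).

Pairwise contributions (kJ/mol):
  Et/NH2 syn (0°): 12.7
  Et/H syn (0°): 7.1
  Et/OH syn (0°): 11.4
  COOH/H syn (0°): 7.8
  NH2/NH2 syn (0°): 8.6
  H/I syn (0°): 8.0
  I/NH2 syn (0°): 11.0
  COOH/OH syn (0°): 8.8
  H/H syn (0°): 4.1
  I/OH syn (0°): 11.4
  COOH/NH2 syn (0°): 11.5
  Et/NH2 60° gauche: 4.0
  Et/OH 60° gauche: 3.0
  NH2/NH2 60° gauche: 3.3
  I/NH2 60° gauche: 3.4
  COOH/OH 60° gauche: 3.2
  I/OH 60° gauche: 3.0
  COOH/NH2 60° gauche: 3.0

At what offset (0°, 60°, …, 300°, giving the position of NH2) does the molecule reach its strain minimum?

300°

NH2 at 0° (eclipsed): COOH(0°)/NH2(0°) eclipsed 11.5; Et(120°)/H(120°) eclipsed 7.1; I(240°)/OH(240°) eclipsed 11.4 → 30.0 kJ/mol.
NH2 at 60° (staggered): COOH(0°)/NH2(60°) gauche 3.0; COOH(0°)/OH(300°) gauche 3.2; Et(120°)/NH2(60°) gauche 4.0; I(240°)/OH(300°) gauche 3.0 → 13.2 kJ/mol.
NH2 at 120° (eclipsed): COOH(0°)/OH(0°) eclipsed 8.8; Et(120°)/NH2(120°) eclipsed 12.7; I(240°)/H(240°) eclipsed 8.0 → 29.5 kJ/mol.
NH2 at 180° (staggered): COOH(0°)/OH(60°) gauche 3.2; Et(120°)/NH2(180°) gauche 4.0; Et(120°)/OH(60°) gauche 3.0; I(240°)/NH2(180°) gauche 3.4 → 13.6 kJ/mol.
NH2 at 240° (eclipsed): COOH(0°)/H(0°) eclipsed 7.8; Et(120°)/OH(120°) eclipsed 11.4; I(240°)/NH2(240°) eclipsed 11.0 → 30.2 kJ/mol.
NH2 at 300° (staggered): COOH(0°)/NH2(300°) gauche 3.0; Et(120°)/OH(180°) gauche 3.0; I(240°)/NH2(300°) gauche 3.4; I(240°)/OH(180°) gauche 3.0 → 12.4 kJ/mol.
The minimum (12.4 kJ/mol) occurs with NH2 at 300°.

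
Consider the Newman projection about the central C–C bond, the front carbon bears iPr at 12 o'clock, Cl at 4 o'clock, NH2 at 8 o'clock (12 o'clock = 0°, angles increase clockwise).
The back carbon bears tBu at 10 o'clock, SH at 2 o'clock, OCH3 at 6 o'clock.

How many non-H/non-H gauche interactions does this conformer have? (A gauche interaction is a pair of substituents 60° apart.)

Non-H gauche pairs: iPr(0°)/tBu(300°); iPr(0°)/SH(60°); Cl(120°)/SH(60°); Cl(120°)/OCH3(180°); NH2(240°)/tBu(300°); NH2(240°)/OCH3(180°) — 6 interactions.

6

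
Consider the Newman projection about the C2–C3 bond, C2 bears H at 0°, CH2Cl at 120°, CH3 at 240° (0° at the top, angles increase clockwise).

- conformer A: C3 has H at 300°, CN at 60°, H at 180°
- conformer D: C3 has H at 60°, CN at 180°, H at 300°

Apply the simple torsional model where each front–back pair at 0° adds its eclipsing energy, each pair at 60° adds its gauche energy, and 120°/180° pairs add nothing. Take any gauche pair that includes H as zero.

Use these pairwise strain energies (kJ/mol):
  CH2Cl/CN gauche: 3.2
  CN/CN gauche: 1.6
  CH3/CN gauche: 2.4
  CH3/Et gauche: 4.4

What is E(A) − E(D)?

-2.4 kJ/mol

A (staggered): CH2Cl(120°)/CN(60°) gauche 3.2 → 3.2 kJ/mol.
D (staggered): CH2Cl(120°)/CN(180°) gauche 3.2; CH3(240°)/CN(180°) gauche 2.4 → 5.6 kJ/mol.
E(A) − E(D) = 3.2 − 5.6 = -2.4 kJ/mol.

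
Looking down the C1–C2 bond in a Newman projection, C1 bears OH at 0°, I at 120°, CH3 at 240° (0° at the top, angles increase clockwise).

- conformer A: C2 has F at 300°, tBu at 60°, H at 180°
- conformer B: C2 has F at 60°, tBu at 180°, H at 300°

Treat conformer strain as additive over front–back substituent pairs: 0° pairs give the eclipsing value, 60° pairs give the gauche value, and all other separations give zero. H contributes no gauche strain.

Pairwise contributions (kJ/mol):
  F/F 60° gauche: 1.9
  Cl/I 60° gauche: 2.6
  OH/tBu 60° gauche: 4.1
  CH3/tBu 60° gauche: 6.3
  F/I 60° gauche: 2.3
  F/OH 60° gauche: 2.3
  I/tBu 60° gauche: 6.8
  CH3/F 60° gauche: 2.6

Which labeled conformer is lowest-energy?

A

A (staggered): OH–F gauche, OH–tBu gauche, I–tBu gauche, CH3–F gauche; 2.3 + 4.1 + 6.8 + 2.6 = 15.8 kJ/mol.
B (staggered): OH–F gauche, I–F gauche, I–tBu gauche, CH3–tBu gauche; 2.3 + 2.3 + 6.8 + 6.3 = 17.7 kJ/mol.
A has the lowest total (15.8 kJ/mol).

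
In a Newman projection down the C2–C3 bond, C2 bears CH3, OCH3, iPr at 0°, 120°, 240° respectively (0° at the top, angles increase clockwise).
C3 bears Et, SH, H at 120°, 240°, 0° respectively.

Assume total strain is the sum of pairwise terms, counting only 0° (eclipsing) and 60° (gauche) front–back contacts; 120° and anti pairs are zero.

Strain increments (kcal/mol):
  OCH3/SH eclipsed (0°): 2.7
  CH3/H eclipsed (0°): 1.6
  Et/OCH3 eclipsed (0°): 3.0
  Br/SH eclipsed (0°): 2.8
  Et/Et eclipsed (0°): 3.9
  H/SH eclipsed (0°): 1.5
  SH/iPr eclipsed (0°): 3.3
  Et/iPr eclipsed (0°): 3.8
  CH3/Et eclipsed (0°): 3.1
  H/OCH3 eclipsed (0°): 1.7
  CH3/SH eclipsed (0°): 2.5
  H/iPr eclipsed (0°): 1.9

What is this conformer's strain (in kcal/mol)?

7.9 kcal/mol

This conformer (eclipsed): CH3–H eclipsed, OCH3–Et eclipsed, iPr–SH eclipsed; 1.6 + 3.0 + 3.3 = 7.9 kcal/mol.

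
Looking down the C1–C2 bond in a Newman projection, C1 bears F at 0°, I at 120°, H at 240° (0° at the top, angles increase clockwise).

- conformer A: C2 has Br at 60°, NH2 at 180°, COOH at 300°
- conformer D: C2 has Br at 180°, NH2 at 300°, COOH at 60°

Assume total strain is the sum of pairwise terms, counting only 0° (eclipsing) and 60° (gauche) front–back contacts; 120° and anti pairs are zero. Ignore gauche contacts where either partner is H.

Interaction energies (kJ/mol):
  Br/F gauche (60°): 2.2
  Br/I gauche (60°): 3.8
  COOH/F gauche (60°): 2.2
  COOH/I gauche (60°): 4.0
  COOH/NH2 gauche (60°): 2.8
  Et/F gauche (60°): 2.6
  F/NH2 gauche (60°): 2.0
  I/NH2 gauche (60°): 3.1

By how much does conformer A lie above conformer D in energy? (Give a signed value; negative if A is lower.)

A (staggered): F–Br gauche, F–COOH gauche, I–Br gauche, I–NH2 gauche; 2.2 + 2.2 + 3.8 + 3.1 = 11.3 kJ/mol.
D (staggered): F–NH2 gauche, F–COOH gauche, I–Br gauche, I–COOH gauche; 2.0 + 2.2 + 3.8 + 4.0 = 12.0 kJ/mol.
E(A) − E(D) = 11.3 − 12.0 = -0.7 kJ/mol.

-0.7 kJ/mol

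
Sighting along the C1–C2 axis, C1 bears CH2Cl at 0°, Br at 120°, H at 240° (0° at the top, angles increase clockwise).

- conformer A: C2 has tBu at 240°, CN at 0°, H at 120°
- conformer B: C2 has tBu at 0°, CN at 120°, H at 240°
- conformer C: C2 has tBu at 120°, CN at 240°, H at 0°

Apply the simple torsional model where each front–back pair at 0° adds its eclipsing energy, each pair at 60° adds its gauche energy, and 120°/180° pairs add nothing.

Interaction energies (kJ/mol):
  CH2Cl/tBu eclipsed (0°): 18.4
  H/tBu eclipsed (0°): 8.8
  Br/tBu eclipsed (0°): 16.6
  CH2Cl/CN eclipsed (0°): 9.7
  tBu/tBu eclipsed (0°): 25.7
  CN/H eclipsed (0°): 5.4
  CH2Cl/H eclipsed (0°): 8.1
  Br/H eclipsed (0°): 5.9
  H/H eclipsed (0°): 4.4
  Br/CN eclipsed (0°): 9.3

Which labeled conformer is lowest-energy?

A

A (eclipsed): CH2Cl–CN eclipsed, Br–H eclipsed, H–tBu eclipsed; 9.7 + 5.9 + 8.8 = 24.4 kJ/mol.
B (eclipsed): CH2Cl–tBu eclipsed, Br–CN eclipsed, H–H eclipsed; 18.4 + 9.3 + 4.4 = 32.1 kJ/mol.
C (eclipsed): CH2Cl–H eclipsed, Br–tBu eclipsed, H–CN eclipsed; 8.1 + 16.6 + 5.4 = 30.1 kJ/mol.
A has the lowest total (24.4 kJ/mol).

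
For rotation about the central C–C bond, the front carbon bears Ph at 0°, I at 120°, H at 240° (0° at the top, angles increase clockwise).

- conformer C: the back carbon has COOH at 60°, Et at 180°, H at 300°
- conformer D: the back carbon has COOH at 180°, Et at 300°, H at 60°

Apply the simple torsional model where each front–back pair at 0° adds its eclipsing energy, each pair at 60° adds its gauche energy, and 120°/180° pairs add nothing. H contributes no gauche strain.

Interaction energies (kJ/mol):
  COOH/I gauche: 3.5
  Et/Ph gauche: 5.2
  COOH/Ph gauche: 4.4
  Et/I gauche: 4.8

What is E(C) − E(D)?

+4.0 kJ/mol

C (staggered): Ph(0°)/COOH(60°) gauche 4.4; I(120°)/COOH(60°) gauche 3.5; I(120°)/Et(180°) gauche 4.8 → 12.7 kJ/mol.
D (staggered): Ph(0°)/Et(300°) gauche 5.2; I(120°)/COOH(180°) gauche 3.5 → 8.7 kJ/mol.
E(C) − E(D) = 12.7 − 8.7 = +4.0 kJ/mol.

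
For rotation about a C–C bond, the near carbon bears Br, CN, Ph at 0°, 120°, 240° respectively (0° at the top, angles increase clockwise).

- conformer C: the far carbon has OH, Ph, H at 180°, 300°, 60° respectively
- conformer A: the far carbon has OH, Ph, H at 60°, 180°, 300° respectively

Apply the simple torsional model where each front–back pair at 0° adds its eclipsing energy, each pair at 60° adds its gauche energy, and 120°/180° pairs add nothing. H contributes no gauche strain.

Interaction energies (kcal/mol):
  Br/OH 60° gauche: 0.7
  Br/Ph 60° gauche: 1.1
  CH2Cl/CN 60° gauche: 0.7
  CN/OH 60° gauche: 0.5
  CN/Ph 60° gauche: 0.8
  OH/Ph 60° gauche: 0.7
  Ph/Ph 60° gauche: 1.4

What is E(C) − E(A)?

+0.3 kcal/mol

C (staggered): Br–Ph gauche, CN–OH gauche, Ph–OH gauche, Ph–Ph gauche; 1.1 + 0.5 + 0.7 + 1.4 = 3.7 kcal/mol.
A (staggered): Br–OH gauche, CN–OH gauche, CN–Ph gauche, Ph–Ph gauche; 0.7 + 0.5 + 0.8 + 1.4 = 3.4 kcal/mol.
E(C) − E(A) = 3.7 − 3.4 = +0.3 kcal/mol.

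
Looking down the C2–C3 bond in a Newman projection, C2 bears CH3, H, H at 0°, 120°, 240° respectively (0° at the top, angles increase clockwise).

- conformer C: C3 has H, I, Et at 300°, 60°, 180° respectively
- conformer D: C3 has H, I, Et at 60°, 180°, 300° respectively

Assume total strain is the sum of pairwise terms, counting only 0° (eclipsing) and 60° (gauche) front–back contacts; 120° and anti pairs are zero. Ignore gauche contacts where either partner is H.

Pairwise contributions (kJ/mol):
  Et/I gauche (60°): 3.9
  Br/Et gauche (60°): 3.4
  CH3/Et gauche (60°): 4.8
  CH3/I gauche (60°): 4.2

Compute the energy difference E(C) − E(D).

C (staggered): CH3(0°)/I(60°) gauche 4.2 → 4.2 kJ/mol.
D (staggered): CH3(0°)/Et(300°) gauche 4.8 → 4.8 kJ/mol.
E(C) − E(D) = 4.2 − 4.8 = -0.6 kJ/mol.

-0.6 kJ/mol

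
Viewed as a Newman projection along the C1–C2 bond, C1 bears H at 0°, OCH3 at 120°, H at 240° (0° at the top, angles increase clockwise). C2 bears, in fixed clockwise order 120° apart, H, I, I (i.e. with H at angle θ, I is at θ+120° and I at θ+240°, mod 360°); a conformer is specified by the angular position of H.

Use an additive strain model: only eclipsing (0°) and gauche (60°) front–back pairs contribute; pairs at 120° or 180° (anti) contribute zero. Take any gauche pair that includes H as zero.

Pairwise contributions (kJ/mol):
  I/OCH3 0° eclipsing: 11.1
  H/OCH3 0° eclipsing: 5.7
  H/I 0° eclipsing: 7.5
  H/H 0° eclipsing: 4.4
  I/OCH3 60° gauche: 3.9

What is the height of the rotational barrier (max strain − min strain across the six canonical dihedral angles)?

H at 0° (eclipsed): H–H eclipsed, OCH3–I eclipsed, H–I eclipsed; 4.4 + 11.1 + 7.5 = 23.0 kJ/mol.
H at 60° (staggered): OCH3–I gauche; 3.9 = 3.9 kJ/mol.
H at 120° (eclipsed): H–I eclipsed, OCH3–H eclipsed, H–I eclipsed; 7.5 + 5.7 + 7.5 = 20.7 kJ/mol.
H at 180° (staggered): OCH3–I gauche; 3.9 = 3.9 kJ/mol.
H at 240° (eclipsed): H–I eclipsed, OCH3–I eclipsed, H–H eclipsed; 7.5 + 11.1 + 4.4 = 23.0 kJ/mol.
H at 300° (staggered): OCH3–I gauche, OCH3–I gauche; 3.9 + 3.9 = 7.8 kJ/mol.
Max at 0° (23.0 kJ/mol), min at 60° (3.9 kJ/mol); barrier = 19.1 kJ/mol.

19.1 kJ/mol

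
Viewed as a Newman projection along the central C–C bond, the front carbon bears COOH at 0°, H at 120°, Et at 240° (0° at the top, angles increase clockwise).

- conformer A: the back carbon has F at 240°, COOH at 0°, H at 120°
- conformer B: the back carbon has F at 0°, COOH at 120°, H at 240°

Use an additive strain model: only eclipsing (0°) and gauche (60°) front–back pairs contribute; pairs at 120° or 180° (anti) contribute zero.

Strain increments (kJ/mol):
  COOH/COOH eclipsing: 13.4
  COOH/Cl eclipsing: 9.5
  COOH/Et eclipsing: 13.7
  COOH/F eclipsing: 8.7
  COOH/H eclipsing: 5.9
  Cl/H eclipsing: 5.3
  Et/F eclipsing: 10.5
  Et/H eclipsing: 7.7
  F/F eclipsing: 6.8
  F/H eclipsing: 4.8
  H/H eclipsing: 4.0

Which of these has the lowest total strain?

A (eclipsed): COOH–COOH eclipsed, H–H eclipsed, Et–F eclipsed; 13.4 + 4.0 + 10.5 = 27.9 kJ/mol.
B (eclipsed): COOH–F eclipsed, H–COOH eclipsed, Et–H eclipsed; 8.7 + 5.9 + 7.7 = 22.3 kJ/mol.
B has the lowest total (22.3 kJ/mol).

B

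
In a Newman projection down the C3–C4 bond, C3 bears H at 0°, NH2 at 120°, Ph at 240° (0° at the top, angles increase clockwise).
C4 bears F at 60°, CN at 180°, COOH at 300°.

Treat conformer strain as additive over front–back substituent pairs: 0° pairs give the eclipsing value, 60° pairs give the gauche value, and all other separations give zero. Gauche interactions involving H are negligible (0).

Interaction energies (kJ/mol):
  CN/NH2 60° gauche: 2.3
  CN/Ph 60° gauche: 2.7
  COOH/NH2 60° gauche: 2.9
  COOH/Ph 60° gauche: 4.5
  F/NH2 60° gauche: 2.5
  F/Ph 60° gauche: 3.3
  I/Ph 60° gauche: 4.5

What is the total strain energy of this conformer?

This conformer (staggered): NH2–F gauche, NH2–CN gauche, Ph–CN gauche, Ph–COOH gauche; 2.5 + 2.3 + 2.7 + 4.5 = 12.0 kJ/mol.

12.0 kJ/mol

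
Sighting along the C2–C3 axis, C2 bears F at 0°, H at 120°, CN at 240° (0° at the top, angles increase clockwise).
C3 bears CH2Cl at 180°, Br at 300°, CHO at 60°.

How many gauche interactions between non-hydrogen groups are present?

Non-H gauche pairs: F(0°)/Br(300°); F(0°)/CHO(60°); CN(240°)/CH2Cl(180°); CN(240°)/Br(300°) — 4 interactions.

4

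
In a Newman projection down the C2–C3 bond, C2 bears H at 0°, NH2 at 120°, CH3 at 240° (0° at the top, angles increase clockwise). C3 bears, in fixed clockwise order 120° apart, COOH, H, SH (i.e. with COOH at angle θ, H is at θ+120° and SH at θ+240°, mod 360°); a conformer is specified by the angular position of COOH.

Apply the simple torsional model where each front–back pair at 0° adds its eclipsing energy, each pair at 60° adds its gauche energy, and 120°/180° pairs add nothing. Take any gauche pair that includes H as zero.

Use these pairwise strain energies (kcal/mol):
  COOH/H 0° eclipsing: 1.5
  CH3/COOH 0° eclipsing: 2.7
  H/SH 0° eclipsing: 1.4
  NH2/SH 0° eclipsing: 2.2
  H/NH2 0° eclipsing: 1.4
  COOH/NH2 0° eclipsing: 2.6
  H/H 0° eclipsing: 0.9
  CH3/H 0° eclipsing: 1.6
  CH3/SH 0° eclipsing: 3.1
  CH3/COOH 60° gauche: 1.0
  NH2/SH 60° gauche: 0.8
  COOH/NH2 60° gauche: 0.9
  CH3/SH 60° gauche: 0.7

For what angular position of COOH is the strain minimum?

60°

COOH at 0° is eclipsed. H at 0° is eclipsed with COOH at 0° (1.5); NH2 at 120° is eclipsed with H at 120° (1.4); CH3 at 240° is eclipsed with SH at 240° (3.1). Total 6.0 kcal/mol.
COOH at 60° is staggered. NH2 at 120° is gauche with COOH at 60° (0.9); CH3 at 240° is gauche with SH at 300° (0.7). Total 1.6 kcal/mol.
COOH at 120° is eclipsed. H at 0° is eclipsed with SH at 0° (1.4); NH2 at 120° is eclipsed with COOH at 120° (2.6); CH3 at 240° is eclipsed with H at 240° (1.6). Total 5.6 kcal/mol.
COOH at 180° is staggered. NH2 at 120° is gauche with COOH at 180° (0.9); NH2 at 120° is gauche with SH at 60° (0.8); CH3 at 240° is gauche with COOH at 180° (1.0). Total 2.7 kcal/mol.
COOH at 240° is eclipsed. H at 0° is eclipsed with H at 0° (0.9); NH2 at 120° is eclipsed with SH at 120° (2.2); CH3 at 240° is eclipsed with COOH at 240° (2.7). Total 5.8 kcal/mol.
COOH at 300° is staggered. NH2 at 120° is gauche with SH at 180° (0.8); CH3 at 240° is gauche with COOH at 300° (1.0); CH3 at 240° is gauche with SH at 180° (0.7). Total 2.5 kcal/mol.
The minimum (1.6 kcal/mol) occurs with COOH at 60°.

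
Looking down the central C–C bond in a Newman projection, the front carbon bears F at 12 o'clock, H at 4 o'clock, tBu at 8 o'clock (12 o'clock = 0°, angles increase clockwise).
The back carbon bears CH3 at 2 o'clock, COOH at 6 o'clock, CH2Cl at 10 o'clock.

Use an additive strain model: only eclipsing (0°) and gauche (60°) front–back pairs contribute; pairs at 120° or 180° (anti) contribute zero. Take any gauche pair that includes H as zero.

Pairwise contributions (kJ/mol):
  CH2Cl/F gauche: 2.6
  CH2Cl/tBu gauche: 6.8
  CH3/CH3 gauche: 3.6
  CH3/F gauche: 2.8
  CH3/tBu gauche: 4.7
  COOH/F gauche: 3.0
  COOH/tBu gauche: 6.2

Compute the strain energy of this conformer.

This conformer (staggered): F–CH3 gauche, F–CH2Cl gauche, tBu–COOH gauche, tBu–CH2Cl gauche; 2.8 + 2.6 + 6.2 + 6.8 = 18.4 kJ/mol.

18.4 kJ/mol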